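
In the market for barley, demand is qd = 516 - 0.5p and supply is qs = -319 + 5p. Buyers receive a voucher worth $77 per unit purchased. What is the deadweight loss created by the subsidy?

Pre-subsidy: 516 - 0.5p = -319 + 5p gives p* = 1670/11, q* = 4841/11.
With the rebate, buyers effectively pay pb = ps − 77, where ps is the price sellers receive.
Demand in terms of ps becomes qd = 516 − 0.5(ps − 77) = 554.5 - 0.5ps. Setting this equal to supply: 554.5 - 0.5ps = -319 + 5ps, so ps = 1747/11.
Buyers pay pb = 1747/11 − 77 = 900/11; q' = -319 + 5·(1747/11) = 5226/11.
The subsidy expands output by 5226/11 − 4841/11 = 35 past the efficient level; on those units the gap between marginal cost and willingness to pay runs from 0 up to 77.
DWL = ½ × 77 × 35 = 1347.5.

Deadweight loss = $1347.5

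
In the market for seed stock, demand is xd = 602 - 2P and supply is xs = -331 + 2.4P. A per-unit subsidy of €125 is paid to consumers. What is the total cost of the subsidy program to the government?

Government cost = 432125/11

Pre-subsidy: 602 - 2P = -331 + 2.4P gives P* = 4665/22, x* = 1957/11.
With the rebate, buyers effectively pay Pb = Ps − 125, where Ps is the price sellers receive.
Demand in terms of Ps becomes xd = 602 − 2(Ps − 125) = 852 - 2Ps. Setting this equal to supply: 852 - 2Ps = -331 + 2.4Ps, so Ps = 5915/22.
Buyers pay Pb = 5915/22 − 125 = 3165/22; x' = -331 + 2.4·(5915/22) = 3457/11.
Government outlay = subsidy × quantity = 125 × 3457/11 = 432125/11.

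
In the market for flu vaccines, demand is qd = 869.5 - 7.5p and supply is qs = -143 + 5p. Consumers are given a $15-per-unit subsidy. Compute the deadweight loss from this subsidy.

Deadweight loss = $337.5

Pre-subsidy: 869.5 - 7.5p = -143 + 5p gives p* = 81, q* = 262.
With the rebate, buyers effectively pay pb = ps − 15, where ps is the price sellers receive.
Demand in terms of ps becomes qd = 869.5 − 7.5(ps − 15) = 982 - 7.5ps. Setting this equal to supply: 982 - 7.5ps = -143 + 5ps, so ps = 90.
Buyers pay pb = 90 − 15 = 75; q' = -143 + 5·90 = 307.
The subsidy expands output by 307 − 262 = 45 past the efficient level; on those units the gap between marginal cost and willingness to pay runs from 0 up to 15.
DWL = ½ × 15 × 45 = 337.5.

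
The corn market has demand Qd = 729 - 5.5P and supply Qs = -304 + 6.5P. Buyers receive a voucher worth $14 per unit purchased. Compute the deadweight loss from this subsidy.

Deadweight loss = 7007/24

Pre-subsidy: 729 - 5.5P = -304 + 6.5P gives P* = 1033/12, Q* = 6133/24.
With the rebate, buyers effectively pay Pb = Ps − 14, where Ps is the price sellers receive.
Demand in terms of Ps becomes Qd = 729 − 5.5(Ps − 14) = 806 - 5.5Ps. Setting this equal to supply: 806 - 5.5Ps = -304 + 6.5Ps, so Ps = 92.5.
Buyers pay Pb = 92.5 − 14 = 78.5; Q' = -304 + 6.5·92.5 = 297.25.
The subsidy expands output by 297.25 − 6133/24 = 1001/24 past the efficient level; on those units the gap between marginal cost and willingness to pay runs from 0 up to 14.
DWL = ½ × 14 × 1001/24 = 7007/24.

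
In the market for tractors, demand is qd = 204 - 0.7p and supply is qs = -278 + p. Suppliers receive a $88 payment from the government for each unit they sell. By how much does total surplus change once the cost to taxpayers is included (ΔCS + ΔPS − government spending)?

Pre-subsidy: 204 - 0.7p = -278 + p gives p* = 4820/17, q* = 94/17.
With the subsidy, sellers receive ps = pb + 88 for each unit, where pb is the price buyers pay.
Supply in terms of pb becomes qs = -278 + 1(pb + 88) = -190 + pb. Setting this equal to demand: 204 - 0.7pb = -190 + pb, so pb = 3940/17.
Sellers receive ps = 3940/17 + 88 = 5436/17; q' = 204 − 0.7·(3940/17) = 710/17.
ΔCS = ½(94/17 + 710/17)(4820/17 − 3940/17) = 353760/289; ΔPS = ½(94/17 + 710/17)(5436/17 − 4820/17) = 247632/289.
Government spending = 88 × 710/17 = 62480/17.
Net change = 353760/289 + 247632/289 − 62480/17 = -27104/17. The loss equals the DWL triangle ½·88·616/17.

Net change in total surplus = -27104/17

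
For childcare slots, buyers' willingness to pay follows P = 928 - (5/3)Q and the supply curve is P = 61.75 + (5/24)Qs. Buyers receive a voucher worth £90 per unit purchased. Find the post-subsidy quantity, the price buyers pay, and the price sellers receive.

Pre-subsidy: 928 - (5/3)Q = 61.75 + (5/24)Q gives Q* = 462 and P* = 158.
With the rebate, buyers effectively pay Pb = Ps − 90, where Ps is the price sellers receive.
On the curves, Pb = 928 - (5/3)Q and Ps = 61.75 + (5/24)Q; the wedge Ps − Pb = 90 gives 61.75 + (5/24)Q − (928 - (5/3)Q) = 90, so Q' = 510.
Then Pb = 928 − (5/3)·510 = 78 and Ps = 61.75 + (5/24)·510 = 168.

Q' = 510; buyers pay £78; sellers receive £168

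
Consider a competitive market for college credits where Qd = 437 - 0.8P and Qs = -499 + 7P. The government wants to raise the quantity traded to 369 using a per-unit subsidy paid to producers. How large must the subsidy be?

Required subsidy s = 39 per unit

At Q = 369, invert demand for the buyer price: Pb = (437 − 369)/0.8 = 85; invert supply for the seller price: Ps = (369 − (-499))/7 = 124.
The subsidy must fill the gap: s = Ps − Pb = 124 − 85 = 39.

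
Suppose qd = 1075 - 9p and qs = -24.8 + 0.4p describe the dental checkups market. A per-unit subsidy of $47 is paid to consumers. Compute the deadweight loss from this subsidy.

Deadweight loss = $423

Pre-subsidy: 1075 - 9p = -24.8 + 0.4p gives p* = 117, q* = 22.
With the rebate, buyers effectively pay pb = ps − 47, where ps is the price sellers receive.
Demand in terms of ps becomes qd = 1075 − 9(ps − 47) = 1498 - 9ps. Setting this equal to supply: 1498 - 9ps = -24.8 + 0.4ps, so ps = 162.
Buyers pay pb = 162 − 47 = 115; q' = -24.8 + 0.4·162 = 40.
The subsidy expands output by 40 − 22 = 18 past the efficient level; on those units the gap between marginal cost and willingness to pay runs from 0 up to 47.
DWL = ½ × 47 × 18 = 423.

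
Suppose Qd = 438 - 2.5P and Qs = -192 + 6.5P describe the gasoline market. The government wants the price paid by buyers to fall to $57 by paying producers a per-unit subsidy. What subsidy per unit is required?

Required subsidy s = $18 per unit

At a buyer price of 57, quantity demanded is 438 − 2.5·57 = 295.5.
Sellers supply 295.5 only when they receive Ps with -192 + 6.5·Ps = 295.5, i.e. Ps = 75.
s = Ps − Pb = 75 − 57 = 18.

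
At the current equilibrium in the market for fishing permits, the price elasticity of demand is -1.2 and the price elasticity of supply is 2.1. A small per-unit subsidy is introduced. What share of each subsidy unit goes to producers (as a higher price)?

For a small subsidy around the equilibrium, the benefit split depends on the relative slopes, which at a point are proportional to the elasticities.
Buyer share = εs/(εs + |εd|) = 2.1/(2.1 + 1.2) = 7/11; seller share = |εd|/(εs + |εd|) = 4/11.
So producers capture 4/11 of the subsidy.

Producer share = 4/11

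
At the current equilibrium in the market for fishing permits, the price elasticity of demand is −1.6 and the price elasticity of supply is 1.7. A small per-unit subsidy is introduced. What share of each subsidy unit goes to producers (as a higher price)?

For a small subsidy around the equilibrium, the benefit split depends on the relative slopes, which at a point are proportional to the elasticities.
Buyer share = εs/(εs + |εd|) = 1.7/(1.7 + 1.6) = 17/33; seller share = |εd|/(εs + |εd|) = 16/33.
So producers capture 16/33 of the subsidy.

Producer share = 16/33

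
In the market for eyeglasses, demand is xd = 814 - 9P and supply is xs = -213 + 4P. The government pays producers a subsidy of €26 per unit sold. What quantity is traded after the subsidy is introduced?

Pre-subsidy: 814 - 9P = -213 + 4P gives P* = 79, x* = 103.
With the subsidy, sellers receive Ps = Pb + 26 for each unit, where Pb is the price buyers pay.
Supply in terms of Pb becomes xs = -213 + 4(Pb + 26) = -109 + 4Pb. Setting this equal to demand: 814 - 9Pb = -109 + 4Pb, so Pb = 71.
Sellers receive Ps = 71 + 26 = 97; x' = 814 − 9·71 = 175.

x' = 175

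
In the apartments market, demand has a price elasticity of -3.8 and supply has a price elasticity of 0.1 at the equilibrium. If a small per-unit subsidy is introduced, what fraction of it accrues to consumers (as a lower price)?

For a small subsidy around the equilibrium, the benefit split depends on the relative slopes, which at a point are proportional to the elasticities.
Buyer share = εs/(εs + |εd|) = 0.1/(0.1 + 3.8) = 1/39; seller share = |εd|/(εs + |εd|) = 38/39.

Consumer share = 1/39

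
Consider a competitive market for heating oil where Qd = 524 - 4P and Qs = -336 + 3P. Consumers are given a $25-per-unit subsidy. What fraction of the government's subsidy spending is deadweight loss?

DWL / government spending = 25/88

Pre-subsidy: 524 - 4P = -336 + 3P gives P* = 860/7, Q* = 228/7.
With the rebate, buyers effectively pay Pb = Ps − 25, where Ps is the price sellers receive.
Demand in terms of Ps becomes Qd = 524 − 4(Ps − 25) = 624 - 4Ps. Setting this equal to supply: 624 - 4Ps = -336 + 3Ps, so Ps = 960/7.
Buyers pay Pb = 960/7 − 25 = 785/7; Q' = -336 + 3·(960/7) = 528/7.
ΔCS = ½(228/7 + 528/7)(860/7 − 785/7) = 4050/7; ΔPS = ½(228/7 + 528/7)(960/7 − 860/7) = 5400/7.
Government spending = 25 × 528/7 = 13200/7.
DWL = ½ × 25 × (528/7 − 228/7) = 3750/7; fraction = (3750/7) / (13200/7) = 25/88.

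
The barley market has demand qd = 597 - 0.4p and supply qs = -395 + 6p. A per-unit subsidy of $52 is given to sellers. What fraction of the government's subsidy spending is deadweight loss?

DWL / government spending = 39/2218

Pre-subsidy: 597 - 0.4p = -395 + 6p gives p* = 155, q* = 535.
With the subsidy, sellers receive ps = pb + 52 for each unit, where pb is the price buyers pay.
Supply in terms of pb becomes qs = -395 + 6(pb + 52) = -83 + 6pb. Setting this equal to demand: 597 - 0.4pb = -83 + 6pb, so pb = 106.25.
Sellers receive ps = 106.25 + 52 = 158.25; q' = 597 − 0.4·106.25 = 554.5.
ΔCS = ½(535 + 554.5)(155 − 106.25) = 26556.5625; ΔPS = ½(535 + 554.5)(158.25 − 155) = 1770.4375.
Government spending = 52 × 554.5 = 28834.
DWL = ½ × 52 × (554.5 − 535) = 507; fraction = 507 / 28834 = 39/2218.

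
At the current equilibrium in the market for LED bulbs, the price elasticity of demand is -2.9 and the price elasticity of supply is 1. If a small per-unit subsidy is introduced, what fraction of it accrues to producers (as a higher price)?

For a small subsidy around the equilibrium, the benefit split depends on the relative slopes, which at a point are proportional to the elasticities.
Buyer share = εs/(εs + |εd|) = 1/(1 + 2.9) = 10/39; seller share = |εd|/(εs + |εd|) = 29/39.
So producers capture 29/39 of the subsidy.

Producer share = 29/39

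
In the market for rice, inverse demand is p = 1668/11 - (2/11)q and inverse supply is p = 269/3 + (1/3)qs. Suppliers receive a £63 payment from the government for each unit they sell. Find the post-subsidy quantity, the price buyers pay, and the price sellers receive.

Pre-subsidy: 1668/11 - (2/11)q = 269/3 + (1/3)q gives q* = 2045/17 and p* = 2206/17.
With the subsidy, sellers receive ps = pb + 63 for each unit, where pb is the price buyers pay.
On the curves, pb = 1668/11 - (2/11)q and ps = 269/3 + (1/3)q; the wedge ps − pb = 63 gives 269/3 + (1/3)q − (1668/11 - (2/11)q) = 63, so q' = 4124/17.
Then pb = 1668/11 − (2/11)·(4124/17) = 1828/17 and ps = 269/3 + (1/3)·(4124/17) = 2899/17.

q' = 4124/17; buyers pay 1828/17; sellers receive 2899/17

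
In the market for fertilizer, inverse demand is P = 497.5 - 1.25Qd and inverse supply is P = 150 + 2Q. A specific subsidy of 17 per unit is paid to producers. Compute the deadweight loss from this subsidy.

Pre-subsidy: 497.5 - 1.25Q = 150 + 2Q gives Q* = 1390/13 and P* = 4730/13.
With the subsidy, sellers receive Ps = Pb + 17 for each unit, where Pb is the price buyers pay.
On the curves, Pb = 497.5 - 1.25Q and Ps = 150 + 2Q; the wedge Ps − Pb = 17 gives 150 + 2Q − (497.5 - 1.25Q) = 17, so Q' = 1458/13.
Then Pb = 497.5 − 1.25·(1458/13) = 4645/13 and Ps = 150 + 2·(1458/13) = 4866/13.
The subsidy expands output by 1458/13 − 1390/13 = 68/13 past the efficient level; on those units the gap between marginal cost and willingness to pay runs from 0 up to 17.
DWL = ½ × 17 × 68/13 = 578/13.

Deadweight loss = 578/13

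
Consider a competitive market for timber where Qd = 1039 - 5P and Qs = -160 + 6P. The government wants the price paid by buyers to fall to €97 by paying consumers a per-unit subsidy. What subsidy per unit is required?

At a buyer price of 97, quantity demanded is 1039 − 5·97 = 554.
Sellers supply 554 only when they receive Ps with -160 + 6·Ps = 554, i.e. Ps = 119.
s = Ps − Pb = 119 − 97 = 22.

Required subsidy s = €22 per unit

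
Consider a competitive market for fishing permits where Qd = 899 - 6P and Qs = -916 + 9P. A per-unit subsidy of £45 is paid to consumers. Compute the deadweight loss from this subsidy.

Pre-subsidy: 899 - 6P = -916 + 9P gives P* = 121, Q* = 173.
With the rebate, buyers effectively pay Pb = Ps − 45, where Ps is the price sellers receive.
Demand in terms of Ps becomes Qd = 899 − 6(Ps − 45) = 1169 - 6Ps. Setting this equal to supply: 1169 - 6Ps = -916 + 9Ps, so Ps = 139.
Buyers pay Pb = 139 − 45 = 94; Q' = -916 + 9·139 = 335.
The subsidy expands output by 335 − 173 = 162 past the efficient level; on those units the gap between marginal cost and willingness to pay runs from 0 up to 45.
DWL = ½ × 45 × 162 = 3645.

Deadweight loss = £3645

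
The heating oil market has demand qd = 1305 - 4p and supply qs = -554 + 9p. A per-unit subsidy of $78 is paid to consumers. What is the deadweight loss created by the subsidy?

Deadweight loss = $8424

Pre-subsidy: 1305 - 4p = -554 + 9p gives p* = 143, q* = 733.
With the rebate, buyers effectively pay pb = ps − 78, where ps is the price sellers receive.
Demand in terms of ps becomes qd = 1305 − 4(ps − 78) = 1617 - 4ps. Setting this equal to supply: 1617 - 4ps = -554 + 9ps, so ps = 167.
Buyers pay pb = 167 − 78 = 89; q' = -554 + 9·167 = 949.
The subsidy expands output by 949 − 733 = 216 past the efficient level; on those units the gap between marginal cost and willingness to pay runs from 0 up to 78.
DWL = ½ × 78 × 216 = 8424.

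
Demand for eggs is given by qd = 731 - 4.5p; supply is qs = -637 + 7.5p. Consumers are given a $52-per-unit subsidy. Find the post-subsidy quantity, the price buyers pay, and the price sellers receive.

q' = 364.25; buyers pay $81.5; sellers receive $133.5

Pre-subsidy: 731 - 4.5p = -637 + 7.5p gives p* = 114, q* = 218.
With the rebate, buyers effectively pay pb = ps − 52, where ps is the price sellers receive.
Demand in terms of ps becomes qd = 731 − 4.5(ps − 52) = 965 - 4.5ps. Setting this equal to supply: 965 - 4.5ps = -637 + 7.5ps, so ps = 133.5.
Buyers pay pb = 133.5 − 52 = 81.5; q' = -637 + 7.5·133.5 = 364.25.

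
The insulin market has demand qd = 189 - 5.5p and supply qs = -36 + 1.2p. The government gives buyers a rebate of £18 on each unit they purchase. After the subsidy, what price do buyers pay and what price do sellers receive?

Buyers pay 2034/67; sellers receive 3240/67

Pre-subsidy: 189 - 5.5p = -36 + 1.2p gives p* = 2250/67, q* = 288/67.
With the rebate, buyers effectively pay pb = ps − 18, where ps is the price sellers receive.
Demand in terms of ps becomes qd = 189 − 5.5(ps − 18) = 288 - 5.5ps. Setting this equal to supply: 288 - 5.5ps = -36 + 1.2ps, so ps = 3240/67.
Buyers pay pb = 3240/67 − 18 = 2034/67; q' = -36 + 1.2·(3240/67) = 1476/67.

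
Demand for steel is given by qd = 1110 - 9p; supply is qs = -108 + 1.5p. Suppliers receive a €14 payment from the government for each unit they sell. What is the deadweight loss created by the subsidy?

Pre-subsidy: 1110 - 9p = -108 + 1.5p gives p* = 116, q* = 66.
With the subsidy, sellers receive ps = pb + 14 for each unit, where pb is the price buyers pay.
Supply in terms of pb becomes qs = -108 + 1.5(pb + 14) = -87 + 1.5pb. Setting this equal to demand: 1110 - 9pb = -87 + 1.5pb, so pb = 114.
Sellers receive ps = 114 + 14 = 128; q' = 1110 − 9·114 = 84.
The subsidy expands output by 84 − 66 = 18 past the efficient level; on those units the gap between marginal cost and willingness to pay runs from 0 up to 14.
DWL = ½ × 14 × 18 = 126.

Deadweight loss = €126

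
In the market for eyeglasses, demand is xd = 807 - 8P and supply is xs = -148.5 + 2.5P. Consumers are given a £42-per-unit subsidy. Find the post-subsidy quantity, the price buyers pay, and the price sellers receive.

Pre-subsidy: 807 - 8P = -148.5 + 2.5P gives P* = 91, x* = 79.
With the rebate, buyers effectively pay Pb = Ps − 42, where Ps is the price sellers receive.
Demand in terms of Ps becomes xd = 807 − 8(Ps − 42) = 1143 - 8Ps. Setting this equal to supply: 1143 - 8Ps = -148.5 + 2.5Ps, so Ps = 123.
Buyers pay Pb = 123 − 42 = 81; x' = -148.5 + 2.5·123 = 159.

x' = 159; buyers pay £81; sellers receive £123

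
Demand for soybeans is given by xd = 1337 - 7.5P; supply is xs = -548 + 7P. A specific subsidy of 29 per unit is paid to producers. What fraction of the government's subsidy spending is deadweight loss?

DWL / government spending = 105/934

Pre-subsidy: 1337 - 7.5P = -548 + 7P gives P* = 130, x* = 362.
With the subsidy, sellers receive Ps = Pb + 29 for each unit, where Pb is the price buyers pay.
Supply in terms of Pb becomes xs = -548 + 7(Pb + 29) = -345 + 7Pb. Setting this equal to demand: 1337 - 7.5Pb = -345 + 7Pb, so Pb = 116.
Sellers receive Ps = 116 + 29 = 145; x' = 1337 − 7.5·116 = 467.
ΔCS = ½(362 + 467)(130 − 116) = 5803; ΔPS = ½(362 + 467)(145 − 130) = 6217.5.
Government spending = 29 × 467 = 13543.
DWL = ½ × 29 × (467 − 362) = 1522.5; fraction = 1522.5 / 13543 = 105/934.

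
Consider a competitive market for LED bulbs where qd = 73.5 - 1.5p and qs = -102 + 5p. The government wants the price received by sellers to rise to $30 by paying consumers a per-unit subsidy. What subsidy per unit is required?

At a seller price of 30, quantity supplied is -102 + 5·30 = 48.
Buyers absorb 48 only when they pay pb with 73.5 − 1.5·pb = 48, i.e. pb = 17.
s = ps − pb = 30 − 17 = 13.

Required subsidy s = $13 per unit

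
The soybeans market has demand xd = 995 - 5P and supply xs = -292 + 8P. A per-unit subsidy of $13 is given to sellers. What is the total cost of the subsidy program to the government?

Government cost = $7020

Pre-subsidy: 995 - 5P = -292 + 8P gives P* = 99, x* = 500.
With the subsidy, sellers receive Ps = Pb + 13 for each unit, where Pb is the price buyers pay.
Supply in terms of Pb becomes xs = -292 + 8(Pb + 13) = -188 + 8Pb. Setting this equal to demand: 995 - 5Pb = -188 + 8Pb, so Pb = 91.
Sellers receive Ps = 91 + 13 = 104; x' = 995 − 5·91 = 540.
Government outlay = subsidy × quantity = 13 × 540 = 7020.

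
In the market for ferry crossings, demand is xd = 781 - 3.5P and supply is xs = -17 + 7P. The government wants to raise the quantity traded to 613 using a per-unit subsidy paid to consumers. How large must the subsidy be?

Required subsidy s = 42 per unit

At x = 613, invert demand for the buyer price: Pb = (781 − 613)/3.5 = 48; invert supply for the seller price: Ps = (613 − (-17))/7 = 90.
The subsidy must fill the gap: s = Ps − Pb = 90 − 48 = 42.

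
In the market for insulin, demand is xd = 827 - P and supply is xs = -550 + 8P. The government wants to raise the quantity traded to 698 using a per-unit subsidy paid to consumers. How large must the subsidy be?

Required subsidy s = 27 per unit

At x = 698, invert demand for the buyer price: Pb = (827 − 698)/1 = 129; invert supply for the seller price: Ps = (698 − (-550))/8 = 156.
The subsidy must fill the gap: s = Ps − Pb = 156 − 129 = 27.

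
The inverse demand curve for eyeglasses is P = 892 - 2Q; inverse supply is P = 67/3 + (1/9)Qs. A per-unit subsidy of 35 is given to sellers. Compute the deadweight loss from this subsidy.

Deadweight loss = 11025/38

Pre-subsidy: 892 - 2Q = 67/3 + (1/9)Q gives Q* = 7827/19 and P* = 1294/19.
With the subsidy, sellers receive Ps = Pb + 35 for each unit, where Pb is the price buyers pay.
On the curves, Pb = 892 - 2Q and Ps = 67/3 + (1/9)Q; the wedge Ps − Pb = 35 gives 67/3 + (1/9)Q − (892 - 2Q) = 35, so Q' = 8142/19.
Then Pb = 892 − 2·(8142/19) = 664/19 and Ps = 67/3 + (1/9)·(8142/19) = 1329/19.
The subsidy expands output by 8142/19 − 7827/19 = 315/19 past the efficient level; on those units the gap between marginal cost and willingness to pay runs from 0 up to 35.
DWL = ½ × 35 × 315/19 = 11025/38.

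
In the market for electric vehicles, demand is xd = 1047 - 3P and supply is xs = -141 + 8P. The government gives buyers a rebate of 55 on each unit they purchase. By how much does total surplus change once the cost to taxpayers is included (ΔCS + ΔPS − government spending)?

Net change in total surplus = -3300

Pre-subsidy: 1047 - 3P = -141 + 8P gives P* = 108, x* = 723.
With the rebate, buyers effectively pay Pb = Ps − 55, where Ps is the price sellers receive.
Demand in terms of Ps becomes xd = 1047 − 3(Ps − 55) = 1212 - 3Ps. Setting this equal to supply: 1212 - 3Ps = -141 + 8Ps, so Ps = 123.
Buyers pay Pb = 123 − 55 = 68; x' = -141 + 8·123 = 843.
ΔCS = ½(723 + 843)(108 − 68) = 31320; ΔPS = ½(723 + 843)(123 − 108) = 11745.
Government spending = 55 × 843 = 46365.
Net change = 31320 + 11745 − 46365 = -3300. The loss equals the DWL triangle ½·55·120.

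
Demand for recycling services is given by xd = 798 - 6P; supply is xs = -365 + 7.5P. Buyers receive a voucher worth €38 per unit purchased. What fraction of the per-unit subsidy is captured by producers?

Pre-subsidy: 798 - 6P = -365 + 7.5P gives P* = 2326/27, x* = 2530/9.
With the rebate, buyers effectively pay Pb = Ps − 38, where Ps is the price sellers receive.
Demand in terms of Ps becomes xd = 798 − 6(Ps − 38) = 1026 - 6Ps. Setting this equal to supply: 1026 - 6Ps = -365 + 7.5Ps, so Ps = 2782/27.
Buyers pay Pb = 2782/27 − 38 = 1756/27; x' = -365 + 7.5·(2782/27) = 3670/9.
Buyers' price falls by P* − Pb = 2326/27 − 1756/27 = 190/9; sellers' price rises by Ps − P* = 2782/27 − 2326/27 = 152/9.
So producers capture (152/9)/38 = 4/9 of each unit of subsidy.

Producer share = 4/9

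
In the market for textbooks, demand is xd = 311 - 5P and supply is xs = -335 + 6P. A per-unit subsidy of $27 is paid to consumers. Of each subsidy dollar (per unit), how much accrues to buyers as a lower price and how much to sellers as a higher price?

Pre-subsidy: 311 - 5P = -335 + 6P gives P* = 646/11, x* = 191/11.
With the rebate, buyers effectively pay Pb = Ps − 27, where Ps is the price sellers receive.
Demand in terms of Ps becomes xd = 311 − 5(Ps − 27) = 446 - 5Ps. Setting this equal to supply: 446 - 5Ps = -335 + 6Ps, so Ps = 71.
Buyers pay Pb = 71 − 27 = 44; x' = -335 + 6·71 = 91.
Buyers' price falls by P* − Pb = 646/11 − 44 = 162/11; sellers' price rises by Ps − P* = 71 − 646/11 = 135/11.

Buyers gain 162/11 per unit; sellers gain 135/11 per unit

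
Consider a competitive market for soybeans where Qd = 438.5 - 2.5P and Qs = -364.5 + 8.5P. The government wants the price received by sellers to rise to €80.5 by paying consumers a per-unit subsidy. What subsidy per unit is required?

Required subsidy s = €33 per unit

At a seller price of 80.5, quantity supplied is -364.5 + 8.5·80.5 = 319.75.
Buyers absorb 319.75 only when they pay Pb with 438.5 − 2.5·Pb = 319.75, i.e. Pb = 47.5.
s = Ps − Pb = 80.5 − 47.5 = 33.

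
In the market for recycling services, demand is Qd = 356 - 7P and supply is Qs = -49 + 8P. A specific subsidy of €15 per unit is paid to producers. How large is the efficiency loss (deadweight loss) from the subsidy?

Deadweight loss = €420

Pre-subsidy: 356 - 7P = -49 + 8P gives P* = 27, Q* = 167.
With the subsidy, sellers receive Ps = Pb + 15 for each unit, where Pb is the price buyers pay.
Supply in terms of Pb becomes Qs = -49 + 8(Pb + 15) = 71 + 8Pb. Setting this equal to demand: 356 - 7Pb = 71 + 8Pb, so Pb = 19.
Sellers receive Ps = 19 + 15 = 34; Q' = 356 − 7·19 = 223.
The subsidy expands output by 223 − 167 = 56 past the efficient level; on those units the gap between marginal cost and willingness to pay runs from 0 up to 15.
DWL = ½ × 15 × 56 = 420.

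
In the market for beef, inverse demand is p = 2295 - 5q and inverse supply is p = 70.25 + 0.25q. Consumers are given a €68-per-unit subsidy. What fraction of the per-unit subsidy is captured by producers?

Pre-subsidy: 2295 - 5q = 70.25 + 0.25q gives q* = 8899/21 and p* = 3700/21.
With the rebate, buyers effectively pay pb = ps − 68, where ps is the price sellers receive.
On the curves, pb = 2295 - 5q and ps = 70.25 + 0.25q; the wedge ps − pb = 68 gives 70.25 + 0.25q − (2295 - 5q) = 68, so q' = 3057/7.
Then pb = 2295 − 5·(3057/7) = 780/7 and ps = 70.25 + 0.25·(3057/7) = 1256/7.
Buyers' price falls by p* − pb = 3700/21 − 780/7 = 1360/21; sellers' price rises by ps − p* = 1256/7 − 3700/21 = 68/21.
So producers capture (68/21)/68 = 1/21 of each unit of subsidy.

Producer share = 1/21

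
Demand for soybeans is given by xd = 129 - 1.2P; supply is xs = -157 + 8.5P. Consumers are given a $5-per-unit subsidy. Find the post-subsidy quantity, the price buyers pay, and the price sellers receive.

Pre-subsidy: 129 - 1.2P = -157 + 8.5P gives P* = 2860/97, x* = 9081/97.
With the rebate, buyers effectively pay Pb = Ps − 5, where Ps is the price sellers receive.
Demand in terms of Ps becomes xd = 129 − 1.2(Ps − 5) = 135 - 1.2Ps. Setting this equal to supply: 135 - 1.2Ps = -157 + 8.5Ps, so Ps = 2920/97.
Buyers pay Pb = 2920/97 − 5 = 2435/97; x' = -157 + 8.5·(2920/97) = 9591/97.

x' = 9591/97; buyers pay 2435/97; sellers receive 2920/97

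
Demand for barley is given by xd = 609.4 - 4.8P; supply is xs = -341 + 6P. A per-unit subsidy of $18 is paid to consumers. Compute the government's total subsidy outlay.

Pre-subsidy: 609.4 - 4.8P = -341 + 6P gives P* = 88, x* = 187.
With the rebate, buyers effectively pay Pb = Ps − 18, where Ps is the price sellers receive.
Demand in terms of Ps becomes xd = 609.4 − 4.8(Ps − 18) = 695.8 - 4.8Ps. Setting this equal to supply: 695.8 - 4.8Ps = -341 + 6Ps, so Ps = 96.
Buyers pay Pb = 96 − 18 = 78; x' = -341 + 6·96 = 235.
Government outlay = subsidy × quantity = 18 × 235 = 4230.

Government cost = $4230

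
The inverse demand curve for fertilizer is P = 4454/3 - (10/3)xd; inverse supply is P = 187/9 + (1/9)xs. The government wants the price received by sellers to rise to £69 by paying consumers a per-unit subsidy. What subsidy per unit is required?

At a seller price of 69, quantity supplied is -187 + 9·69 = 434.
Buyers absorb 434 only when they pay Pb = 4454/3 − (10/3)·434 = 38.
s = Ps − Pb = 69 − 38 = 31.

Required subsidy s = £31 per unit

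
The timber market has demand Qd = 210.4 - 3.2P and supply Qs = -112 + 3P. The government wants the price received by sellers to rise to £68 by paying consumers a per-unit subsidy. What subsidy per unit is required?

At a seller price of 68, quantity supplied is -112 + 3·68 = 92.
Buyers absorb 92 only when they pay Pb with 210.4 − 3.2·Pb = 92, i.e. Pb = 37.
s = Ps − Pb = 68 − 37 = 31.

Required subsidy s = £31 per unit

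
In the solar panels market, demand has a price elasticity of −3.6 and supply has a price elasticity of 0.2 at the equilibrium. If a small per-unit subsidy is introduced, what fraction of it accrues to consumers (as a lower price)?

For a small subsidy around the equilibrium, the benefit split depends on the relative slopes, which at a point are proportional to the elasticities.
Buyer share = εs/(εs + |εd|) = 0.2/(0.2 + 3.6) = 1/19; seller share = |εd|/(εs + |εd|) = 18/19.

Consumer share = 1/19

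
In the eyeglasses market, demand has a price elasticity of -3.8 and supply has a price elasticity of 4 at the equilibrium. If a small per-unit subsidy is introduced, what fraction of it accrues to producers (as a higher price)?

For a small subsidy around the equilibrium, the benefit split depends on the relative slopes, which at a point are proportional to the elasticities.
Buyer share = εs/(εs + |εd|) = 4/(4 + 3.8) = 20/39; seller share = |εd|/(εs + |εd|) = 19/39.
So producers capture 19/39 of the subsidy.

Producer share = 19/39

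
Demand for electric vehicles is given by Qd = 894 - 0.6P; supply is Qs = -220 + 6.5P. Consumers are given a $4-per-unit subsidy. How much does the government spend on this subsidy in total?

Pre-subsidy: 894 - 0.6P = -220 + 6.5P gives P* = 11140/71, Q* = 56790/71.
With the rebate, buyers effectively pay Pb = Ps − 4, where Ps is the price sellers receive.
Demand in terms of Ps becomes Qd = 894 − 0.6(Ps − 4) = 896.4 - 0.6Ps. Setting this equal to supply: 896.4 - 0.6Ps = -220 + 6.5Ps, so Ps = 11164/71.
Buyers pay Pb = 11164/71 − 4 = 10880/71; Q' = -220 + 6.5·(11164/71) = 56946/71.
Government outlay = subsidy × quantity = 4 × 56946/71 = 227784/71.

Government cost = 227784/71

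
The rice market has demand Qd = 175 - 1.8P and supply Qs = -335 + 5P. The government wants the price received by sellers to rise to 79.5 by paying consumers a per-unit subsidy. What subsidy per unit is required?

Required subsidy s = 17 per unit

At a seller price of 79.5, quantity supplied is -335 + 5·79.5 = 62.5.
Buyers absorb 62.5 only when they pay Pb with 175 − 1.8·Pb = 62.5, i.e. Pb = 62.5.
s = Ps − Pb = 79.5 − 62.5 = 17.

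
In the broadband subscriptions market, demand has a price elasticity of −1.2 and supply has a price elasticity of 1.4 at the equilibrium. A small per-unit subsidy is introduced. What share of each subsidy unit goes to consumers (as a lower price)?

For a small subsidy around the equilibrium, the benefit split depends on the relative slopes, which at a point are proportional to the elasticities.
Buyer share = εs/(εs + |εd|) = 1.4/(1.4 + 1.2) = 7/13; seller share = |εd|/(εs + |εd|) = 6/13.

Consumer share = 7/13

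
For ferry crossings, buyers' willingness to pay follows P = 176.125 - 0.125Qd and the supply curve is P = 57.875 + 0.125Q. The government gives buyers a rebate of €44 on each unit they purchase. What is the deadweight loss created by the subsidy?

Pre-subsidy: 176.125 - 0.125Q = 57.875 + 0.125Q gives Q* = 473 and P* = 117.
With the rebate, buyers effectively pay Pb = Ps − 44, where Ps is the price sellers receive.
On the curves, Pb = 176.125 - 0.125Q and Ps = 57.875 + 0.125Q; the wedge Ps − Pb = 44 gives 57.875 + 0.125Q − (176.125 - 0.125Q) = 44, so Q' = 649.
Then Pb = 176.125 − 0.125·649 = 95 and Ps = 57.875 + 0.125·649 = 139.
The subsidy expands output by 649 − 473 = 176 past the efficient level; on those units the gap between marginal cost and willingness to pay runs from 0 up to 44.
DWL = ½ × 44 × 176 = 3872.

Deadweight loss = €3872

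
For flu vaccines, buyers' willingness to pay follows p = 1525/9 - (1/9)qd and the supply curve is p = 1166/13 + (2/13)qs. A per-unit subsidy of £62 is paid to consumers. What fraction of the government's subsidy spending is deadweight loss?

Pre-subsidy: 1525/9 - (1/9)q = 1166/13 + (2/13)q gives q* = 301 and p* = 136.
With the rebate, buyers effectively pay pb = ps − 62, where ps is the price sellers receive.
On the curves, pb = 1525/9 - (1/9)q and ps = 1166/13 + (2/13)q; the wedge ps − pb = 62 gives 1166/13 + (2/13)q − (1525/9 - (1/9)q) = 62, so q' = 535.
Then pb = 1525/9 − (1/9)·535 = 110 and ps = 1166/13 + (2/13)·535 = 172.
ΔCS = ½(301 + 535)(136 − 110) = 10868; ΔPS = ½(301 + 535)(172 − 136) = 15048.
Government spending = 62 × 535 = 33170.
DWL = ½ × 62 × (535 − 301) = 7254; fraction = 7254 / 33170 = 117/535.

DWL / government spending = 117/535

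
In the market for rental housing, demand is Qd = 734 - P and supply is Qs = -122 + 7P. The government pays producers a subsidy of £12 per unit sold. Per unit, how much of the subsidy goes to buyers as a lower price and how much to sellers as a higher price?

Buyers gain £10.5 per unit; sellers gain £1.5 per unit

Pre-subsidy: 734 - P = -122 + 7P gives P* = 107, Q* = 627.
With the subsidy, sellers receive Ps = Pb + 12 for each unit, where Pb is the price buyers pay.
Supply in terms of Pb becomes Qs = -122 + 7(Pb + 12) = -38 + 7Pb. Setting this equal to demand: 734 - Pb = -38 + 7Pb, so Pb = 96.5.
Sellers receive Ps = 96.5 + 12 = 108.5; Q' = 734 − 1·96.5 = 637.5.
Buyers' price falls by P* − Pb = 107 − 96.5 = 10.5; sellers' price rises by Ps − P* = 108.5 − 107 = 1.5.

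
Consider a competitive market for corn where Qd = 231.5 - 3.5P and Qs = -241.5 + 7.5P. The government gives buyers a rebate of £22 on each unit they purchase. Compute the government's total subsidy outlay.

Government cost = £2937

Pre-subsidy: 231.5 - 3.5P = -241.5 + 7.5P gives P* = 43, Q* = 81.
With the rebate, buyers effectively pay Pb = Ps − 22, where Ps is the price sellers receive.
Demand in terms of Ps becomes Qd = 231.5 − 3.5(Ps − 22) = 308.5 - 3.5Ps. Setting this equal to supply: 308.5 - 3.5Ps = -241.5 + 7.5Ps, so Ps = 50.
Buyers pay Pb = 50 − 22 = 28; Q' = -241.5 + 7.5·50 = 133.5.
Government outlay = subsidy × quantity = 22 × 133.5 = 2937.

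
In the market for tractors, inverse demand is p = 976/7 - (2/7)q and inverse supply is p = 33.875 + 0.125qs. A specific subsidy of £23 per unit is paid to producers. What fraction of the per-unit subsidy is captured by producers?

Pre-subsidy: 976/7 - (2/7)q = 33.875 + 0.125q gives q* = 257 and p* = 66.
With the subsidy, sellers receive ps = pb + 23 for each unit, where pb is the price buyers pay.
On the curves, pb = 976/7 - (2/7)q and ps = 33.875 + 0.125q; the wedge ps − pb = 23 gives 33.875 + 0.125q − (976/7 - (2/7)q) = 23, so q' = 313.
Then pb = 976/7 − (2/7)·313 = 50 and ps = 33.875 + 0.125·313 = 73.
Buyers' price falls by p* − pb = 66 − 50 = 16; sellers' price rises by ps − p* = 73 − 66 = 7.
So producers capture 7/23 = 7/23 of each unit of subsidy.

Producer share = 7/23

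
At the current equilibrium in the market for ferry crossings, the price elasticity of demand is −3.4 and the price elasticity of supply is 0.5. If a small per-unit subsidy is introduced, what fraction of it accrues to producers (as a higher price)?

For a small subsidy around the equilibrium, the benefit split depends on the relative slopes, which at a point are proportional to the elasticities.
Buyer share = εs/(εs + |εd|) = 0.5/(0.5 + 3.4) = 5/39; seller share = |εd|/(εs + |εd|) = 34/39.
So producers capture 34/39 of the subsidy.

Producer share = 34/39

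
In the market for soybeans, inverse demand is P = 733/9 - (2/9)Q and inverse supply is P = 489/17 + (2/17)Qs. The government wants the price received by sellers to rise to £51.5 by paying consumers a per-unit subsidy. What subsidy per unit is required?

Required subsidy s = £13 per unit

At a seller price of 51.5, quantity supplied is -244.5 + 8.5·51.5 = 193.25.
Buyers absorb 193.25 only when they pay Pb = 733/9 − (2/9)·193.25 = 38.5.
s = Ps − Pb = 51.5 − 38.5 = 13.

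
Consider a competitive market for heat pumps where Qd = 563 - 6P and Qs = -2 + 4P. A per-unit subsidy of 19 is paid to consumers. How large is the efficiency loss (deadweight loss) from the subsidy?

Deadweight loss = 433.2

Pre-subsidy: 563 - 6P = -2 + 4P gives P* = 56.5, Q* = 224.
With the rebate, buyers effectively pay Pb = Ps − 19, where Ps is the price sellers receive.
Demand in terms of Ps becomes Qd = 563 − 6(Ps − 19) = 677 - 6Ps. Setting this equal to supply: 677 - 6Ps = -2 + 4Ps, so Ps = 67.9.
Buyers pay Pb = 67.9 − 19 = 48.9; Q' = -2 + 4·67.9 = 269.6.
The subsidy expands output by 269.6 − 224 = 45.6 past the efficient level; on those units the gap between marginal cost and willingness to pay runs from 0 up to 19.
DWL = ½ × 19 × 45.6 = 433.2.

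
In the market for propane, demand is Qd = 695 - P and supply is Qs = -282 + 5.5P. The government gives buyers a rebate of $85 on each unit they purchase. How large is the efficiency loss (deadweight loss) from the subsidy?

Deadweight loss = 79475/26

Pre-subsidy: 695 - P = -282 + 5.5P gives P* = 1954/13, Q* = 7081/13.
With the rebate, buyers effectively pay Pb = Ps − 85, where Ps is the price sellers receive.
Demand in terms of Ps becomes Qd = 695 − 1(Ps − 85) = 780 - Ps. Setting this equal to supply: 780 - Ps = -282 + 5.5Ps, so Ps = 2124/13.
Buyers pay Pb = 2124/13 − 85 = 1019/13; Q' = -282 + 5.5·(2124/13) = 8016/13.
The subsidy expands output by 8016/13 − 7081/13 = 935/13 past the efficient level; on those units the gap between marginal cost and willingness to pay runs from 0 up to 85.
DWL = ½ × 85 × 935/13 = 79475/26.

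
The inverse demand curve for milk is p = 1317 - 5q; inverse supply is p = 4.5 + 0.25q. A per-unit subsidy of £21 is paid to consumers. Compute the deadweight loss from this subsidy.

Deadweight loss = £42

Pre-subsidy: 1317 - 5q = 4.5 + 0.25q gives q* = 250 and p* = 67.
With the rebate, buyers effectively pay pb = ps − 21, where ps is the price sellers receive.
On the curves, pb = 1317 - 5q and ps = 4.5 + 0.25q; the wedge ps − pb = 21 gives 4.5 + 0.25q − (1317 - 5q) = 21, so q' = 254.
Then pb = 1317 − 5·254 = 47 and ps = 4.5 + 0.25·254 = 68.
The subsidy expands output by 254 − 250 = 4 past the efficient level; on those units the gap between marginal cost and willingness to pay runs from 0 up to 21.
DWL = ½ × 21 × 4 = 42.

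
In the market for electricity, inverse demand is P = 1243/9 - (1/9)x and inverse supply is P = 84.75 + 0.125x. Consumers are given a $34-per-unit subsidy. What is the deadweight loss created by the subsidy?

Pre-subsidy: 1243/9 - (1/9)x = 84.75 + 0.125x gives x* = 226 and P* = 113.
With the rebate, buyers effectively pay Pb = Ps − 34, where Ps is the price sellers receive.
On the curves, Pb = 1243/9 - (1/9)x and Ps = 84.75 + 0.125x; the wedge Ps − Pb = 34 gives 84.75 + 0.125x − (1243/9 - (1/9)x) = 34, so x' = 370.
Then Pb = 1243/9 − (1/9)·370 = 97 and Ps = 84.75 + 0.125·370 = 131.
The subsidy expands output by 370 − 226 = 144 past the efficient level; on those units the gap between marginal cost and willingness to pay runs from 0 up to 34.
DWL = ½ × 34 × 144 = 2448.

Deadweight loss = $2448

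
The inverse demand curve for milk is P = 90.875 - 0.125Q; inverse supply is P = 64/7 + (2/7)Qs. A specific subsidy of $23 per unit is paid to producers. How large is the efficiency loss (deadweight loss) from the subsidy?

Pre-subsidy: 90.875 - 0.125Q = 64/7 + (2/7)Q gives Q* = 199 and P* = 66.
With the subsidy, sellers receive Ps = Pb + 23 for each unit, where Pb is the price buyers pay.
On the curves, Pb = 90.875 - 0.125Q and Ps = 64/7 + (2/7)Q; the wedge Ps − Pb = 23 gives 64/7 + (2/7)Q − (90.875 - 0.125Q) = 23, so Q' = 255.
Then Pb = 90.875 − 0.125·255 = 59 and Ps = 64/7 + (2/7)·255 = 82.
The subsidy expands output by 255 − 199 = 56 past the efficient level; on those units the gap between marginal cost and willingness to pay runs from 0 up to 23.
DWL = ½ × 23 × 56 = 644.

Deadweight loss = $644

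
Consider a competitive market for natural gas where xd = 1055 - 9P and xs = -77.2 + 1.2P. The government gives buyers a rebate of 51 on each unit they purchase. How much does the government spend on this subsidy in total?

Government cost = 5610

Pre-subsidy: 1055 - 9P = -77.2 + 1.2P gives P* = 111, x* = 56.
With the rebate, buyers effectively pay Pb = Ps − 51, where Ps is the price sellers receive.
Demand in terms of Ps becomes xd = 1055 − 9(Ps − 51) = 1514 - 9Ps. Setting this equal to supply: 1514 - 9Ps = -77.2 + 1.2Ps, so Ps = 156.
Buyers pay Pb = 156 − 51 = 105; x' = -77.2 + 1.2·156 = 110.
Government outlay = subsidy × quantity = 51 × 110 = 5610.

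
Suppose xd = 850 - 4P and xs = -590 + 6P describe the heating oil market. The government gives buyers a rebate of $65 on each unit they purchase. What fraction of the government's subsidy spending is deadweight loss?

Pre-subsidy: 850 - 4P = -590 + 6P gives P* = 144, x* = 274.
With the rebate, buyers effectively pay Pb = Ps − 65, where Ps is the price sellers receive.
Demand in terms of Ps becomes xd = 850 − 4(Ps − 65) = 1110 - 4Ps. Setting this equal to supply: 1110 - 4Ps = -590 + 6Ps, so Ps = 170.
Buyers pay Pb = 170 − 65 = 105; x' = -590 + 6·170 = 430.
ΔCS = ½(274 + 430)(144 − 105) = 13728; ΔPS = ½(274 + 430)(170 − 144) = 9152.
Government spending = 65 × 430 = 27950.
DWL = ½ × 65 × (430 − 274) = 5070; fraction = 5070 / 27950 = 39/215.

DWL / government spending = 39/215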